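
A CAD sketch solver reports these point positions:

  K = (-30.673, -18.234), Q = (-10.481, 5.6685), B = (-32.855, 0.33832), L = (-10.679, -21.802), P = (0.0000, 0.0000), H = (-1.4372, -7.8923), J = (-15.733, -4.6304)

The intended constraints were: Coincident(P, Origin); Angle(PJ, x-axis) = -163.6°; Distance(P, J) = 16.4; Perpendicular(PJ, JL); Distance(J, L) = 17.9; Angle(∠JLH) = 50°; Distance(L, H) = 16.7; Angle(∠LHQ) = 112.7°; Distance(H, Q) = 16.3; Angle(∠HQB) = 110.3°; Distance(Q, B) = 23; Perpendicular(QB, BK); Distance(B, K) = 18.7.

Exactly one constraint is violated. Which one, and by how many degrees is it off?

Perpendicular(QB, BK) — off by 6.70°.

P = (0.00, 0.00) ✓; PJ at -163.6° ✓; |PJ| = 16.40 ✓; ∠(PJ, JL) = 90.00° ✓; |JL| = 17.90 ✓; ∠JLH = 50.00° ✓; |LH| = 16.70 ✓; ∠LHQ = 112.7° ✓; |HQ| = 16.30 ✓; ∠HQB = 110.3° ✓; |QB| = 23.00 ✓; ∠(QB, BK) = 83.30° ✗; |BK| = 18.70 ✓.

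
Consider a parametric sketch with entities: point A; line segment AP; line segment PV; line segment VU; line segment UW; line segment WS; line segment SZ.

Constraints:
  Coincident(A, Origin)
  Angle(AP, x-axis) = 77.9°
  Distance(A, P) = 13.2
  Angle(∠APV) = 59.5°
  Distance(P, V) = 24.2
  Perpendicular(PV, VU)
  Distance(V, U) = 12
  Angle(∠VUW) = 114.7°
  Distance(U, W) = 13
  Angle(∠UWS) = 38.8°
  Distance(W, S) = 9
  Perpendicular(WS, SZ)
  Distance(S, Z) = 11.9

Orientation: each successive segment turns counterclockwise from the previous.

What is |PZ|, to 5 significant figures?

30.785

A is at the origin; AP runs at 77.9° with length 13.2, so P = (2.7670, 12.907). ∠APV = 59.5° gives PV at -161.60° from the x-axis; with |PV| = 24.2, V = (-20.196, 5.2680). The perpendicularity gives VU at right angles to PV, so VU runs at -71.600°; with |VU| = 12.0, U = (-16.408, -6.1185). ∠VUW = 114.7° gives UW at -6.3000° from the x-axis; with |UW| = 13.0, W = (-3.4866, -7.5450). ∠UWS = 38.8° gives WS at 134.90° from the x-axis; with |WS| = 9.0, S = (-9.8394, -1.1700). WS is perpendicular to SZ, so SZ runs at -135.10°; with |SZ| = 11.9, Z = (-18.269, -9.5698). Then |PZ| = |Z − P| = 30.785.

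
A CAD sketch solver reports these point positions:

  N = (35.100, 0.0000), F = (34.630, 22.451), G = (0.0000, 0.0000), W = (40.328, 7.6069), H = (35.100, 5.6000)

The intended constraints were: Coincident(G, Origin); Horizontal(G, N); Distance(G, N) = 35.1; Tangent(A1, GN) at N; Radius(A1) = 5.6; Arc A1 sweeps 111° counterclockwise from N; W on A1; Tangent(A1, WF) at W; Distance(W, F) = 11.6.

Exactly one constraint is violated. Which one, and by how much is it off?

Distance(W, F) = 11.6 — off by 4.30.

G = (0.00, 0.00) ✓; G.y = 0.00, N.y = 0.00 ✓; |GN| = 35.10 ✓; ∠(HN, NG) = 90.00° ✓; |HN| = 5.600 ✓; bearing(H→W) − bearing(H→N) = 111.0° ✓; |HW| = 5.600 ✓; ∠(HW, WF) = 90.00° ✓; |WF| = 15.90 ✗.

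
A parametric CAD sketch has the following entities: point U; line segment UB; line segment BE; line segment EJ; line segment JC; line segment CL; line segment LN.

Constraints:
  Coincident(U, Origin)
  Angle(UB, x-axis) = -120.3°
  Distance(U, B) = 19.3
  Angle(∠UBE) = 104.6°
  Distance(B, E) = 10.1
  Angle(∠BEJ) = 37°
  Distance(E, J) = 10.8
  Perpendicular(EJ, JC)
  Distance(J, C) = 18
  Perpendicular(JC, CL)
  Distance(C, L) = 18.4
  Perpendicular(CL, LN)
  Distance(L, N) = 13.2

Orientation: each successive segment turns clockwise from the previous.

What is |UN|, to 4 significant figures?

32.60

U is at the origin; UB runs at -120.3° with length 19.3, so B = (-9.737, -16.66). ∠UBE = 104.6° gives BE at 164.3° from the x-axis; with |BE| = 10.1, E = (-19.46, -13.93). ∠BEJ = 37.0° gives EJ at 21.30° from the x-axis; with |EJ| = 10.8, J = (-9.398, -10.01). EJ ⟂ JC, so JC runs at -68.70°; with |JC| = 18.0, C = (-2.860, -26.78). JC ⟂ CL, so CL runs at -158.7°; with |CL| = 18.4, L = (-20.00, -33.46). CL is perpendicular to LN, so LN runs at 111.3°; with |LN| = 13.2, N = (-24.80, -21.16). Then |UN| = |N − U| = 32.60.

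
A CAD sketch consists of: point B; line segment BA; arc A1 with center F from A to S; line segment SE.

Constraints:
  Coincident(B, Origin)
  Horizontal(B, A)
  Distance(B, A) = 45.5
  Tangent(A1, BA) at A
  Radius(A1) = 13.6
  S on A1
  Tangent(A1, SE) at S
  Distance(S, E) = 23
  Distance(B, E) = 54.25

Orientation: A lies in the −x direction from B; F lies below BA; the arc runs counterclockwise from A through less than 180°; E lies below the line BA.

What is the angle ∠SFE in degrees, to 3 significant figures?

59.4°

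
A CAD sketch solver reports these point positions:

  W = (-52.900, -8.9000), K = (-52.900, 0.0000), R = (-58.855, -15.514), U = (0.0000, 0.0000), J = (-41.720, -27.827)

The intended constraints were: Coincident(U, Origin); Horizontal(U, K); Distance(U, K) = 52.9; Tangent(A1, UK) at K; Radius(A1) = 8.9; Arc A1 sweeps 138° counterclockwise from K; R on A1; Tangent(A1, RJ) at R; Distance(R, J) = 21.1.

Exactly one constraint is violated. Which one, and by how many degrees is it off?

Tangent(A1, RJ) at R — off by 6.30°.

U = (0.00, 0.00) ✓; U.y = 0.00, K.y = 0.00 ✓; |UK| = 52.90 ✓; ∠(WK, KU) = 90.00° ✓; |WK| = 8.900 ✓; bearing(W→R) − bearing(W→K) = 138.0° ✓; |WR| = 8.900 ✓; ∠(WR, RJ) = 83.70° ✗; |RJ| = 21.10 ✓.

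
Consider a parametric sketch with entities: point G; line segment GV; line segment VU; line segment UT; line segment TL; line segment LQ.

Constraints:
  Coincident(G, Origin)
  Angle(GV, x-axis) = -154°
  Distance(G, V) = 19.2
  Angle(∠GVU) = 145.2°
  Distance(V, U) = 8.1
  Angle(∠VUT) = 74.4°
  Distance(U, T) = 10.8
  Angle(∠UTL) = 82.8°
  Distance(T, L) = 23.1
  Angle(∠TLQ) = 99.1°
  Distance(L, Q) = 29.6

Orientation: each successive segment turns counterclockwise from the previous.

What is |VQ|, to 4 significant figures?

28.78

G is at the origin; GV runs at -154.0° with length 19.2, so V = (-17.26, -8.417). ∠GVU = 145.2° gives VU at -119.2° from the x-axis; with |VU| = 8.1, U = (-21.21, -15.49). ∠VUT = 74.4° gives UT at -13.60° from the x-axis; with |UT| = 10.8, T = (-10.71, -18.03). ∠UTL = 82.8° gives TL at 83.60° from the x-axis; with |TL| = 23.1, L = (-8.136, 4.929). ∠TLQ = 99.1° gives LQ at 164.5° from the x-axis; with |LQ| = 29.6, Q = (-36.66, 12.84). Then |VQ| = |Q − V| = 28.78.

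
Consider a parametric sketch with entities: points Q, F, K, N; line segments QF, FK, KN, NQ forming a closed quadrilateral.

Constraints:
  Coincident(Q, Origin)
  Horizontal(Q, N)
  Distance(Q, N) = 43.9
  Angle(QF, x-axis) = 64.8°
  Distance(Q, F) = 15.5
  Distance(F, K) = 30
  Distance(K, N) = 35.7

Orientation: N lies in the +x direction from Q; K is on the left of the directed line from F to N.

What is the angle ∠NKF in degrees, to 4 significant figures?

74.11°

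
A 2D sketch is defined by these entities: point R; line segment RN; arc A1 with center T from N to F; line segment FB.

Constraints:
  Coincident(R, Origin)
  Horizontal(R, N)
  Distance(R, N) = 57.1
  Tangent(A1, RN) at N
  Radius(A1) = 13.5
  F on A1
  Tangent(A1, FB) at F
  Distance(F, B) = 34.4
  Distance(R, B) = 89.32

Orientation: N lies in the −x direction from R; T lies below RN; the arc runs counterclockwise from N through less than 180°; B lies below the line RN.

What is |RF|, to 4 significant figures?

71.09

R is at the origin; R and N share the same y with |RN| = 57.1 and N on the −x side, so N = (-57.10, 0.000). Tangency of A1 to RN means the radius TN is perpendicular to RN, so T = N + (0, -13.5) = (-57.10, -13.50). Since TF ⟂ FB (tangency), |TB| = √(13.5² + 34.4²) = 36.95 regardless of where F sits on A1. So B lies on both circle(R, 89.32) and circle(T, 36.95); the below-RN intersection is B = (-77.58, -44.26). F is the foot of the tangent from B: F = (-70.29, -10.64).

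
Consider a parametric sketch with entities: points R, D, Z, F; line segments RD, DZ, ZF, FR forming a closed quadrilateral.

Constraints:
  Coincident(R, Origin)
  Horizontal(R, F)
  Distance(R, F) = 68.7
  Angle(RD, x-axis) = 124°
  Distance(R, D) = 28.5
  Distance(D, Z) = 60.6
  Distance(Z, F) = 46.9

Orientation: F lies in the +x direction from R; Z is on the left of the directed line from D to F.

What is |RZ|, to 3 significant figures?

57.8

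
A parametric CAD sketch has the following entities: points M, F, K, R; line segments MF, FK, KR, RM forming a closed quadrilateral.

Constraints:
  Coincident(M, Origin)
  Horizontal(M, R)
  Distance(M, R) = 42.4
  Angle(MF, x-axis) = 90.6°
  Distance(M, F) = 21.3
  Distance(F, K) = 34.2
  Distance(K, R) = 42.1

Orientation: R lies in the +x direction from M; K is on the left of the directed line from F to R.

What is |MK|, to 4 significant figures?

48.96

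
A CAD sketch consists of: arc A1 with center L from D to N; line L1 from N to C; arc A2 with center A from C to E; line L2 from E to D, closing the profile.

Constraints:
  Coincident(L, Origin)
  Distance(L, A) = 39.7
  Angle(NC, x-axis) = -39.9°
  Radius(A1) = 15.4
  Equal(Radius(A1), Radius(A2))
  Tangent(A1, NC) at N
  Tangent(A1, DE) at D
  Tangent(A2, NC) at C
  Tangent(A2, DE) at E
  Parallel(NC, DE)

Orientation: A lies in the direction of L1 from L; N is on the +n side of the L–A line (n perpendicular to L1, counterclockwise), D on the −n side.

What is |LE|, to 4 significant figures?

42.58

Tangency of A1 to both parallel lines with radius 15.4 puts N and D at L ± 15.4·n: N = (9.878, 11.81), D = (-9.878, -11.81). Equal radii place C and E the same way about A: C = A + 15.4·n = (40.33, -13.65), E = A − 15.4·n = (20.58, -37.28). Then |LE| = |E − L| = 42.58.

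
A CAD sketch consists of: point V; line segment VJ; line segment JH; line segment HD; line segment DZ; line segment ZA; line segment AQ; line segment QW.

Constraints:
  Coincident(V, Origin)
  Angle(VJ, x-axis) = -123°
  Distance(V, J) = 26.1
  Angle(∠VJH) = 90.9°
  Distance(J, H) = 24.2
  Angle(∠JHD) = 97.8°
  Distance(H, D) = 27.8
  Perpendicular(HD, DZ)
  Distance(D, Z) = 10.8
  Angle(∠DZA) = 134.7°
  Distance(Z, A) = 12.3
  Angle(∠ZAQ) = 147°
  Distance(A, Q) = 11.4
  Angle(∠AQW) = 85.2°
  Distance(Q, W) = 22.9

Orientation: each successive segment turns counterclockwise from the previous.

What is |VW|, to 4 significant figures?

33.72

V is at the origin; VJ runs at -123.0° with length 26.1, so J = (-14.22, -21.89). ∠VJH = 90.9° gives JH at -33.90° from the x-axis; with |JH| = 24.2, H = (5.871, -35.39). ∠JHD = 97.8° gives HD at 48.30° from the x-axis; with |HD| = 27.8, D = (24.36, -14.63). HD is perpendicular to DZ, so DZ runs at 138.3°; with |DZ| = 10.8, Z = (16.30, -7.446). ∠DZA = 134.7° gives ZA at -176.4° from the x-axis; with |ZA| = 12.3, A = (4.025, -8.218). ∠ZAQ = 147.0° gives AQ at -143.4° from the x-axis; with |AQ| = 11.4, Q = (-5.127, -15.01). ∠AQW = 85.2° gives QW at -48.60° from the x-axis; with |QW| = 22.9, W = (10.02, -32.19). Then |VW| = |W − V| = 33.72.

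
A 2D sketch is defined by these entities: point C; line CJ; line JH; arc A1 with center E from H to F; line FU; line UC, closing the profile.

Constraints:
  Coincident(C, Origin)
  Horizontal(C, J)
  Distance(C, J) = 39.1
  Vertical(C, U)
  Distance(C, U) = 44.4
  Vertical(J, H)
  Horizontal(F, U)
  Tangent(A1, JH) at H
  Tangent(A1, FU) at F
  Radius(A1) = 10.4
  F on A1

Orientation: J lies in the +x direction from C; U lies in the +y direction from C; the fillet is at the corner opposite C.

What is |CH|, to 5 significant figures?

51.815

C is at the origin; C and J share the same y with |CJ| = 39.1 and J on the +x side, so J = (39.100, 0.0000). C and U share the same x with |CU| = 44.4 and U on the +y side, so U = (0.0000, 44.400). The virtual corner opposite C is at (39.100, 44.400). Tangency of A1 to JH means the radius EH is perpendicular to JH and since A1 is tangent to FU there, EF ⟂ FU, with radius 10.4, so the center E sits 10.4 in from both sides at E = (28.700, 34.000). That places the tangent points at H = (39.100, 34.000) on JH and F = (28.700, 44.400) on FU. Then |CH| = |H − C| = 51.815.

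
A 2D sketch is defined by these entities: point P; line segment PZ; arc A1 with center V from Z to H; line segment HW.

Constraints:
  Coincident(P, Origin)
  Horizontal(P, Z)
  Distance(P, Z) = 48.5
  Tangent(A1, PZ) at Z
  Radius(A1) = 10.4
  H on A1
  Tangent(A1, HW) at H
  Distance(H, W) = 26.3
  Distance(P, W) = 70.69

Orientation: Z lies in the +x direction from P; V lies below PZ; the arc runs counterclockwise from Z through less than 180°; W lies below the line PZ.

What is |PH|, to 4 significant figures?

45.28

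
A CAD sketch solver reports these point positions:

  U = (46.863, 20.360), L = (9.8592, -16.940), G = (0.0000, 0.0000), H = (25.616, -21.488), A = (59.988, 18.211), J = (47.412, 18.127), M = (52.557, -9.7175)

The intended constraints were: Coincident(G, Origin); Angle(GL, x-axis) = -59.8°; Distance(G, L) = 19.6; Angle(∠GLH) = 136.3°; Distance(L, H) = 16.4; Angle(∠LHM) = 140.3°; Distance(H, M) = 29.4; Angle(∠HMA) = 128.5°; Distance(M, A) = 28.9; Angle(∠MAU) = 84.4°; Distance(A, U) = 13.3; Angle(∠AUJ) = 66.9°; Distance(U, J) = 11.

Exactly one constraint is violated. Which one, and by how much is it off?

Distance(U, J) = 11 — off by 8.70.

G = (0.00, 0.00) ✓; GL at -59.80° ✓; |GL| = 19.60 ✓; ∠GLH = 136.3° ✓; |LH| = 16.40 ✓; ∠LHM = 140.3° ✓; |HM| = 29.40 ✓; ∠HMA = 128.5° ✓; |MA| = 28.90 ✓; ∠MAU = 84.40° ✓; |AU| = 13.30 ✓; ∠AUJ = 66.89° ✓; |UJ| = 2.299 ✗.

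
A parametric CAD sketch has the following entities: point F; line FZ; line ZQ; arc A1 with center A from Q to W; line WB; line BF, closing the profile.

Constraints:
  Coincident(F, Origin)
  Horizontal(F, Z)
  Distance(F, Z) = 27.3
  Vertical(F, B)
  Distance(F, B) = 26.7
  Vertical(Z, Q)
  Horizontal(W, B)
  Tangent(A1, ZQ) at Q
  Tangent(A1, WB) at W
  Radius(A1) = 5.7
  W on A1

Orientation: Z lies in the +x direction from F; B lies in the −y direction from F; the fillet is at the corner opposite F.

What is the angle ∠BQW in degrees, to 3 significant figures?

33.2°

F is at the origin; F and Z share the same y with |FZ| = 27.3 and Z on the +x side, so Z = (27.3, 0.00). F and B share the same x with |FB| = 26.7 and B on the −y side, so B = (0.00, -26.7). The virtual corner opposite F is at (27.3, -26.7). The tangent condition forces AQ to be normal to ZQ and A1 meets WB tangentially, so AW is at right angles to WB, with radius 5.7, so the center A sits 5.7 in from both sides at A = (21.6, -21.0). That places the tangent points at Q = (27.3, -21.0) on ZQ and W = (21.6, -26.7) on WB. Then cos ∠BQW = QB·QW / (|QB||QW|), giving 33.2°.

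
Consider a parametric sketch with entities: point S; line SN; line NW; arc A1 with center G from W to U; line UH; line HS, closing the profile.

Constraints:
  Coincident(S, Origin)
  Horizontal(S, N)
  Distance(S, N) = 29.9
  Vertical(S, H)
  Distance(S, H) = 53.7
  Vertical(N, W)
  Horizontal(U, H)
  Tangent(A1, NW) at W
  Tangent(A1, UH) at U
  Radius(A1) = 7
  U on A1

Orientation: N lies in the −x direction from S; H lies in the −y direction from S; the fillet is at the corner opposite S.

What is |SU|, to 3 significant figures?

58.4

S is at the origin; SN is horizontal with |SN| = 29.9 and N on the −x side, so N = (-29.9, 0.00). SH is vertical with |SH| = 53.7 and H on the −y side, so H = (0.00, -53.7). The virtual corner opposite S is at (-29.9, -53.7). The tangent condition forces GW to be normal to NW and tangency of A1 to UH means the radius GU is perpendicular to UH, with radius 7.0, so the center G sits 7.0 in from both sides at G = (-22.9, -46.7). That places the tangent points at W = (-29.9, -46.7) on NW and U = (-22.9, -53.7) on UH. Then |SU| = |U − S| = 58.4.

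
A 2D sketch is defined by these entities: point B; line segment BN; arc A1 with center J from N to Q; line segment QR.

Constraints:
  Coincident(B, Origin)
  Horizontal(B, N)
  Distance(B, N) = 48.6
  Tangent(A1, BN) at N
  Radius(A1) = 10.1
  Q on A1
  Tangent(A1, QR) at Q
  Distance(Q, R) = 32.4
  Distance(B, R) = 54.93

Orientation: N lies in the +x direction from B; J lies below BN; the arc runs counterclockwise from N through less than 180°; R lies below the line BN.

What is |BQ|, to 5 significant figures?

39.635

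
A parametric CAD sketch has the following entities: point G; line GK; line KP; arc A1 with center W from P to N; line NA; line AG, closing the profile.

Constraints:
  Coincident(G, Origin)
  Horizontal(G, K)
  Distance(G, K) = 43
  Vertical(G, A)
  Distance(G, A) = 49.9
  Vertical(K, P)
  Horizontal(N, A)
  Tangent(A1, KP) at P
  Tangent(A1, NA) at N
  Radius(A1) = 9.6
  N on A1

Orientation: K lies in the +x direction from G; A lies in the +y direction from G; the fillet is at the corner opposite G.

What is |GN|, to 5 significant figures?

60.046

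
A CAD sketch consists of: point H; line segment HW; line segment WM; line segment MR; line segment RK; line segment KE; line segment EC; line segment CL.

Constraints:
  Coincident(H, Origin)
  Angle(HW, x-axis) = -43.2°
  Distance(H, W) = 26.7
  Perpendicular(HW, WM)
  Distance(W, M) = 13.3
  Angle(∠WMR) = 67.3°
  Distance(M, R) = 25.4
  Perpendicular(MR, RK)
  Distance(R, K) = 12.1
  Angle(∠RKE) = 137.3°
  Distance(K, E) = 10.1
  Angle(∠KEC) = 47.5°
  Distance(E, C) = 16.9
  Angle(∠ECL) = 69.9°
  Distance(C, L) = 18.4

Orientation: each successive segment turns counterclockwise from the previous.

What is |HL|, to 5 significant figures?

7.5665

∠KEC = 47.5° gives EC at 64.700° from the x-axis; with |EC| = 16.9, C = (11.577, -5.0929). ∠ECL = 69.9° gives CL at 174.80° from the x-axis; with |CL| = 18.4, L = (-6.7468, -3.4252). Then |HL| = |L − H| = 7.5665.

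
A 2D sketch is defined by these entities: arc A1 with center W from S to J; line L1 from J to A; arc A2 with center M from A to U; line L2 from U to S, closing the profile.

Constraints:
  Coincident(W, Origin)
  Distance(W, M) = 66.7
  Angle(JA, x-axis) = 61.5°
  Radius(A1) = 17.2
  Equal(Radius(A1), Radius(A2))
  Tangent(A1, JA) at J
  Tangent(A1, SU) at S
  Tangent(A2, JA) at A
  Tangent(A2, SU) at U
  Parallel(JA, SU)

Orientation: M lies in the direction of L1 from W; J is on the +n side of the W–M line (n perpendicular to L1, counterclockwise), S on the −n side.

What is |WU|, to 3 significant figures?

68.9

Tangency of A1 to both parallel lines with radius 17.2 puts J and S at W ± 17.2·n: J = (-15.1, 8.21), S = (15.1, -8.21). Equal radii place A and U the same way about M: A = M + 17.2·n = (16.7, 66.8), U = M − 17.2·n = (46.9, 50.4). Then |WU| = |U − W| = 68.9.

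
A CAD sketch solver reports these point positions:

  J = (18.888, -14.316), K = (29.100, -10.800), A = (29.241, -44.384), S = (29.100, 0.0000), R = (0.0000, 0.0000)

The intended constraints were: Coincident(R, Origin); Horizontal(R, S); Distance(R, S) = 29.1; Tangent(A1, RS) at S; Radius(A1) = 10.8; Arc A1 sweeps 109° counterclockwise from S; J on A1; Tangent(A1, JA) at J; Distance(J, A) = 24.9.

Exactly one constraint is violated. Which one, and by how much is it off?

Distance(J, A) = 24.9 — off by 6.90.

R = (0.00, 0.00) ✓; R.y = 0.00, S.y = 0.00 ✓; |RS| = 29.10 ✓; ∠(KS, SR) = 90.00° ✓; |KS| = 10.80 ✓; bearing(K→J) − bearing(K→S) = 109.0° ✓; |KJ| = 10.80 ✓; ∠(KJ, JA) = 90.00° ✓; |JA| = 31.80 ✗.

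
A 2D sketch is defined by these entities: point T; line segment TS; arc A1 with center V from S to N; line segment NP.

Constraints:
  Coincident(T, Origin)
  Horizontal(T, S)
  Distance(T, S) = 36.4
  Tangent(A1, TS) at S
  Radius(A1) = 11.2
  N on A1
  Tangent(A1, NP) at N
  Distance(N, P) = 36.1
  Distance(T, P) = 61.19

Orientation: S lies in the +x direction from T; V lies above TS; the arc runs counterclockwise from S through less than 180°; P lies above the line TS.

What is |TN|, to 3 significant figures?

49.3

Checks: |VN| = 11.20 ✓; ∠(VN, NP) = 90.00° ✓; |NP| = 36.10 ✓; |TP| = 61.19 ✓.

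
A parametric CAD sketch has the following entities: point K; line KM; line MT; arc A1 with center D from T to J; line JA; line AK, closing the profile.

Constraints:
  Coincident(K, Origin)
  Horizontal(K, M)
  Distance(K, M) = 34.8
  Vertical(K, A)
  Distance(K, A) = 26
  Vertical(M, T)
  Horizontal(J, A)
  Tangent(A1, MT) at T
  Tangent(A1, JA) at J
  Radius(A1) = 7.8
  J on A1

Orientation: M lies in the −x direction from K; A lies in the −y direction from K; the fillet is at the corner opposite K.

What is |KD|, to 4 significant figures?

32.56

KA is vertical with |KA| = 26.0 and A on the −y side, so A = (0.000, -26.00). The virtual corner opposite K is at (-34.80, -26.00). Tangency of A1 to MT means the radius DT is perpendicular to MT and the tangent condition forces DJ to be normal to JA, with radius 7.8, so the center D sits 7.8 in from both sides at D = (-27.00, -18.20). Then |KD| = |D − K| = 32.56.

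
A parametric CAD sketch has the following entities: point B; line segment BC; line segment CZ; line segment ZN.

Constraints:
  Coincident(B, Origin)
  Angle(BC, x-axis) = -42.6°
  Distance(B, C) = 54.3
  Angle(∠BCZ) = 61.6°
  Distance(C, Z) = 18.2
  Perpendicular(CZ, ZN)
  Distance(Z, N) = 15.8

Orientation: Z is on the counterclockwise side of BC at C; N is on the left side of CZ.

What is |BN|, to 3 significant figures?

32.9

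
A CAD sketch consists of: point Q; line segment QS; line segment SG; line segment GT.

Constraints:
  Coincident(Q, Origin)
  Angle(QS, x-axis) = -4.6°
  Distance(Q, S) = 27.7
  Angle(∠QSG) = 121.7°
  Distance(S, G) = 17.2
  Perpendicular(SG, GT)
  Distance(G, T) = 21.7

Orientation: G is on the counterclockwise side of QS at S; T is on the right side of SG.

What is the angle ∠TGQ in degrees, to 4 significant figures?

126.6°

Q is at the origin; QS runs at -4.6° with length 27.7, so S = 27.7·(cos -4.6°, sin -4.6°) = (27.61, -2.222). ∠QSG = 121.7°, so SG runs at -4.6° + (180° − 121.7°) = 53.70° from the x-axis; with |SG| = 17.2, G = S + 17.2·(cos 53.70°, sin 53.70°) = (37.79, 11.64). The perpendicularity gives GT at right angles to SG; with |GT| = 21.7 on the right of SG, T = G + 21.7·(0.8059, -0.5920) = (55.28, -1.206). Then cos ∠TGQ = GT·GQ / (|GT||GQ|), giving 126.6°.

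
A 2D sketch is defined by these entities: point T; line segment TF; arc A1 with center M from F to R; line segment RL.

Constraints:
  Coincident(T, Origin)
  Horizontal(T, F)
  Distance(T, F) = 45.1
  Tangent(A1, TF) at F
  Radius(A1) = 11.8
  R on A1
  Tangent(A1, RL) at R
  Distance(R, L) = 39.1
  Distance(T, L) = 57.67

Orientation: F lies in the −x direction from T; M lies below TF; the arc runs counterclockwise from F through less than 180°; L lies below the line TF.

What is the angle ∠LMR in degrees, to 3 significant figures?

73.2°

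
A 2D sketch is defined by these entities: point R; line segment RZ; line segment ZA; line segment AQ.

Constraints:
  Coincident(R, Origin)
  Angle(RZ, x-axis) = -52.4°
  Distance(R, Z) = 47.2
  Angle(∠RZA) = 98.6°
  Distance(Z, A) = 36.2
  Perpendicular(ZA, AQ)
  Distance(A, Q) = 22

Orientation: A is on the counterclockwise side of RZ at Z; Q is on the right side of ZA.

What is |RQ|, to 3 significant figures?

81.2

R is at the origin; RZ runs at -52.4° with length 47.2, so Z = 47.2·(cos -52.4°, sin -52.4°) = (28.8, -37.4). ∠RZA = 98.6°, so ZA runs at -52.4° + (180° − 98.6°) = 29.0° from the x-axis; with |ZA| = 36.2, A = Z + 36.2·(cos 29.0°, sin 29.0°) = (60.5, -19.8). ZA is perpendicular to AQ; with |AQ| = 22.0 on the right of ZA, Q = A + 22.0·(0.485, -0.875) = (71.1, -39.1). Then |RQ| = |Q − R| = 81.2.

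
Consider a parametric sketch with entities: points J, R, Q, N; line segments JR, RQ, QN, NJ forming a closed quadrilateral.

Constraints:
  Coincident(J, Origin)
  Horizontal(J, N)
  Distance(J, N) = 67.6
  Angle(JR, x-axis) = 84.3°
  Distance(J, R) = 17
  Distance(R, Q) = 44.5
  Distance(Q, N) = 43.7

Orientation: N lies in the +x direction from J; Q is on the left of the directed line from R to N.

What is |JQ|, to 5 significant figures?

55.087

Checks: |RQ| = 44.50 ✓; |QN| = 43.70 ✓.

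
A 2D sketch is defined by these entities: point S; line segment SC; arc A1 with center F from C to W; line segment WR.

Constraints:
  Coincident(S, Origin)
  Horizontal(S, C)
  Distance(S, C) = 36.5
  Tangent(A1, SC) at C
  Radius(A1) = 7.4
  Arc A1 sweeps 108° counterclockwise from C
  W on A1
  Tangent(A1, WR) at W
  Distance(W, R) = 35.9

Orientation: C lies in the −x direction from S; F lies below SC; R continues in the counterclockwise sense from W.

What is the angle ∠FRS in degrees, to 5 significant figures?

42.863°

On A1, C sits at bearing 90° from F; a 108° counterclockwise sweep puts W at bearing 198°, so W = F + 7.4·(cos 198°, sin 198°) = (-43.538, -9.6867). Tangency of A1 to WR means the radius FW is perpendicular to WR, so WR runs along (−sin 198°, cos 198°); with |WR| = 35.9, R = (-32.444, -43.830). Then cos ∠FRS = RF·RS / (|RF||RS|), giving 42.863°.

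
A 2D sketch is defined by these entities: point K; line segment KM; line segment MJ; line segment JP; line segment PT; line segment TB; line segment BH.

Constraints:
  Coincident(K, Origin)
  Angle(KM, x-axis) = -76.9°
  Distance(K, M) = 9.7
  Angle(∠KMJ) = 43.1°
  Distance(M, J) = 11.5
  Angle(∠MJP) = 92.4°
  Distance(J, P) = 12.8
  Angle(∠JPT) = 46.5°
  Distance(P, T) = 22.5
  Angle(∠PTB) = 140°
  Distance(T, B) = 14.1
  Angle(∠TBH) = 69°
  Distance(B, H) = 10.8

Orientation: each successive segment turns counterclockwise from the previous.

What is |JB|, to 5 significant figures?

24.491

∠JPT = 46.5° gives PT at -78.900° from the x-axis; with |PT| = 22.5, T = (1.4729, -14.709). ∠PTB = 140.0° gives TB at -38.900° from the x-axis; with |TB| = 14.1, B = (12.446, -23.563). Then |JB| = |B − J| = 24.491.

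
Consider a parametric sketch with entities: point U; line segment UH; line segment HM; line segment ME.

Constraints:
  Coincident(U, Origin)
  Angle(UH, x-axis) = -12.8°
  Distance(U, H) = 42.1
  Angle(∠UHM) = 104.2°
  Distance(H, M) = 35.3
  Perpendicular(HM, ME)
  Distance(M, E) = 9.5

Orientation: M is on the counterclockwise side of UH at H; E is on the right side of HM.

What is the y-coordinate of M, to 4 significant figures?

22.13

U is at the origin; UH runs at -12.8° with length 42.1, so H = 42.1·(cos -12.8°, sin -12.8°) = (41.05, -9.327). ∠UHM = 104.2°, so HM runs at -12.8° + (180° − 104.2°) = 63.00° from the x-axis; with |HM| = 35.3, M = H + 35.3·(cos 63.00°, sin 63.00°) = (57.08, 22.13). So M.y = 22.13.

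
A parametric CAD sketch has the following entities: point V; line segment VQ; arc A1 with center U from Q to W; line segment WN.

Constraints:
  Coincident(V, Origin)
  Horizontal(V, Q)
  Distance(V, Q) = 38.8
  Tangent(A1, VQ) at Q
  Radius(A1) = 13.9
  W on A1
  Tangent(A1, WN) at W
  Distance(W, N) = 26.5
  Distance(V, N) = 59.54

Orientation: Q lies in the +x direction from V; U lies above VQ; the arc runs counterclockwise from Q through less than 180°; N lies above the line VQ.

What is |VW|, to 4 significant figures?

55.08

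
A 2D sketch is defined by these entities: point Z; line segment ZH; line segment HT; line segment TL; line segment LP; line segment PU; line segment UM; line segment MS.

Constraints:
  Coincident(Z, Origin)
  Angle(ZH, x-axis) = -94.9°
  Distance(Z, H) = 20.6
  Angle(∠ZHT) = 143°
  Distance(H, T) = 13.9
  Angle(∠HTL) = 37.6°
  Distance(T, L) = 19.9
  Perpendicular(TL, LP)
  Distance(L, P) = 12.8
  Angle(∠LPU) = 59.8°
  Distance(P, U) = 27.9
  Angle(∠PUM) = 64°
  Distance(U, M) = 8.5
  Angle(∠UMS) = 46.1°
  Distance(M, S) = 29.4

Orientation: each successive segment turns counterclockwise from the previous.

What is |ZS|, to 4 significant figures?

36.80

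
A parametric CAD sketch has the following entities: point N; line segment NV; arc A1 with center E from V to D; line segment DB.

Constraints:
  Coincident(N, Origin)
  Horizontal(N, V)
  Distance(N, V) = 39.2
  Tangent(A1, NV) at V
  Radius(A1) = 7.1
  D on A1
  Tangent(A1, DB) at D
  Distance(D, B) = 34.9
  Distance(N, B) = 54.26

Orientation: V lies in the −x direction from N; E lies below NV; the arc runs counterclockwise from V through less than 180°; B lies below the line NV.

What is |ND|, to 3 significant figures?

46.9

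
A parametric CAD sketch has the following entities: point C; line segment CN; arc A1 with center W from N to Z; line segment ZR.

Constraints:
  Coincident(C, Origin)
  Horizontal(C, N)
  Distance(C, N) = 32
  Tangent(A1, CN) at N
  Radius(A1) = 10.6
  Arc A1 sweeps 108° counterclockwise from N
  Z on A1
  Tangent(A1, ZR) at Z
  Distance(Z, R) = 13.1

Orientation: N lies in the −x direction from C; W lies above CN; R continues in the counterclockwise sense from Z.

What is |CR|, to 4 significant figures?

36.98

C is at the origin; CN is horizontal with |CN| = 32.0 and N on the −x side, so N = (-32.00, 0.000). A1 meets CN tangentially, so WN is at right angles to CN, so W = N + (0, 10.6) = (-32.00, 10.60). On A1, N sits at bearing -90° from W; a 108° counterclockwise sweep puts Z at bearing 18°, so Z = W + 10.6·(cos 18°, sin 18°) = (-21.92, 13.88). A1 meets ZR tangentially, so WZ is at right angles to ZR, so ZR runs along (−sin 18°, cos 18°); with |ZR| = 13.1, R = (-25.97, 26.33). Then |CR| = |R − C| = 36.98.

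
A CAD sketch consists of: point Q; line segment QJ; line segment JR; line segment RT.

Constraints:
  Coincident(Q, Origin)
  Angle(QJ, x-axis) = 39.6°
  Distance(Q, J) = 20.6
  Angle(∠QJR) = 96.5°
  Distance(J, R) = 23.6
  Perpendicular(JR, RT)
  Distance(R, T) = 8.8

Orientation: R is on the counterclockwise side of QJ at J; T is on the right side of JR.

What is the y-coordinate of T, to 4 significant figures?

37.71

Q is at the origin; QJ runs at 39.6° with length 20.6, so J = 20.6·(cos 39.6°, sin 39.6°) = (15.87, 13.13). ∠QJR = 96.5°, so JR runs at 39.6° + (180° − 96.5°) = 123.1° from the x-axis; with |JR| = 23.6, R = J + 23.6·(cos 123.1°, sin 123.1°) = (2.985, 32.90). JR is perpendicular to RT; with |RT| = 8.8 on the right of JR, T = R + 8.8·(0.8377, 0.5461) = (10.36, 37.71). So T.y = 37.71.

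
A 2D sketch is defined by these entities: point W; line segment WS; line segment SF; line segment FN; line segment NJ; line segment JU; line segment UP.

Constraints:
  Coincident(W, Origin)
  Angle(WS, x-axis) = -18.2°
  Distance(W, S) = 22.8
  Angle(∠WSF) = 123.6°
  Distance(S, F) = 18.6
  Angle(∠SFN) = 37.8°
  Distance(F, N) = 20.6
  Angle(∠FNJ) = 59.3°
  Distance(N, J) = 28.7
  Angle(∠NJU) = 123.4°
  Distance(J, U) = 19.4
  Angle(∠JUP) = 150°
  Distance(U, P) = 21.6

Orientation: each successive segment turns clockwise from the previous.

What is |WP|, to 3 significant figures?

69.9

W is at the origin; WS runs at -18.2° with length 22.8, so S = (21.7, -7.12). ∠WSF = 123.6° gives SF at -74.6° from the x-axis; with |SF| = 18.6, F = (26.6, -25.1). ∠SFN = 37.8° gives FN at 143° from the x-axis; with |FN| = 20.6, N = (10.1, -12.7). ∠FNJ = 59.3° gives NJ at 22.5° from the x-axis; with |NJ| = 28.7, J = (36.6, -1.73). ∠NJU = 123.4° gives JU at -34.1° from the x-axis; with |JU| = 19.4, U = (52.7, -12.6). ∠JUP = 150.0° gives UP at -64.1° from the x-axis; with |UP| = 21.6, P = (62.1, -32.0). Then |WP| = |P − W| = 69.9.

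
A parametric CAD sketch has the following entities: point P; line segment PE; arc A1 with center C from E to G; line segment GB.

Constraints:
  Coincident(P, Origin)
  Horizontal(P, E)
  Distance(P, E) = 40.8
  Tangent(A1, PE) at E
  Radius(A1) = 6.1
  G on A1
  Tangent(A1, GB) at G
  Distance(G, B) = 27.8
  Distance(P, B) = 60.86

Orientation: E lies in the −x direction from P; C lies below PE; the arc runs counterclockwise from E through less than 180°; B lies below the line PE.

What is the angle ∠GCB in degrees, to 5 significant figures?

77.624°

P is at the origin; PE is horizontal with |PE| = 40.8 and E on the −x side, so E = (-40.800, 0.0000). Tangency of A1 to PE means the radius CE is perpendicular to PE, so C = E + (0, -6.1) = (-40.800, -6.1000). Since CG ⟂ GB (tangency), |CB| = √(6.1² + 27.8²) = 28.461 regardless of where G sits on A1. So B lies on both circle(P, 60.86) and circle(C, 28.461); the below-PE intersection is B = (-51.463, -32.488). G is the foot of the tangent from B: G = (-46.814, -5.0799).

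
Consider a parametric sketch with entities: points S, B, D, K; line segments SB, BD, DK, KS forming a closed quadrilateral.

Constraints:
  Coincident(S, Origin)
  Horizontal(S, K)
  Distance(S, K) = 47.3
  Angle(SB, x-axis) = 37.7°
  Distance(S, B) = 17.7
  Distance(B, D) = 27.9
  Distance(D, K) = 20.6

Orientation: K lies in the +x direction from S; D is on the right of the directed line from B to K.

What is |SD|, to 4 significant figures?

32.58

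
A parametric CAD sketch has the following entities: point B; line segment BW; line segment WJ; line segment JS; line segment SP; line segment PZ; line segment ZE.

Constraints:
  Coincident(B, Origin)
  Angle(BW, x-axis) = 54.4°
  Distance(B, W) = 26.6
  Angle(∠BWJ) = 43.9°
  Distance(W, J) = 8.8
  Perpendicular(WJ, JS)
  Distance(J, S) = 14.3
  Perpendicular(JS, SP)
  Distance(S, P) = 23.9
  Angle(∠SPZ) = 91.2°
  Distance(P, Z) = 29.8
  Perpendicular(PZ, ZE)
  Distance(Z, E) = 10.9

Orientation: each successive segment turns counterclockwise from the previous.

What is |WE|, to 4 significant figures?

16.45

B is at the origin; BW runs at 54.4° with length 26.6, so W = (15.48, 21.63). ∠BWJ = 43.9° gives WJ at -169.5° from the x-axis; with |WJ| = 8.8, J = (6.832, 20.02). The perpendicularity gives JS at right angles to WJ, so JS runs at -79.50°; with |JS| = 14.3, S = (9.438, 5.964). JS ⟂ SP, so SP runs at 10.50°; with |SP| = 23.9, P = (32.94, 10.32). ∠SPZ = 91.2° gives PZ at 99.30° from the x-axis; with |PZ| = 29.8, Z = (28.12, 39.73). PZ ⟂ ZE, so ZE runs at -170.7°; with |ZE| = 10.9, E = (17.37, 37.97). Then |WE| = |E − W| = 16.45.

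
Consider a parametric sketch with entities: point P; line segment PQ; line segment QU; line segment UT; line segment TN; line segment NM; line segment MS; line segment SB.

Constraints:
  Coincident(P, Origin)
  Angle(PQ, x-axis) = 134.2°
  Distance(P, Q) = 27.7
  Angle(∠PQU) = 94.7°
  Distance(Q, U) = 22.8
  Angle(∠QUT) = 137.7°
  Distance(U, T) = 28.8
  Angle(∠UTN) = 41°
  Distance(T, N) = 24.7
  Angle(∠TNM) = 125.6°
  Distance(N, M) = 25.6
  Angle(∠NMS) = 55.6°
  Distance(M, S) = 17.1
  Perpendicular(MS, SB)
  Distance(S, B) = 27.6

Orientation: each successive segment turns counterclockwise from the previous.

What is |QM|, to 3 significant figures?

5.50

P is at the origin; PQ runs at 134.2° with length 27.7, so Q = (-19.3, 19.9). ∠PQU = 94.7° gives QU at -140° from the x-axis; with |QU| = 22.8, U = (-36.9, 5.36). ∠QUT = 137.7° gives UT at -98.2° from the x-axis; with |UT| = 28.8, T = (-41.0, -23.1). ∠UTN = 41.0° gives TN at 40.8° from the x-axis; with |TN| = 24.7, N = (-22.3, -7.01). ∠TNM = 125.6° gives NM at 95.2° from the x-axis; with |NM| = 25.6, M = (-24.6, 18.5). Then |QM| = |M − Q| = 5.50.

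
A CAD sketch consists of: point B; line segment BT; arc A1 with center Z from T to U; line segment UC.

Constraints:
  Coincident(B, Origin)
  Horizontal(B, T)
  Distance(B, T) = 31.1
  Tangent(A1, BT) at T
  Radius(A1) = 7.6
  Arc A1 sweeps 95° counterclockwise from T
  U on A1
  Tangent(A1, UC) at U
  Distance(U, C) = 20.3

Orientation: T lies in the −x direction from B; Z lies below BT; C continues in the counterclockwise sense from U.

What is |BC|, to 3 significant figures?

46.6

B is at the origin; BT is horizontal with |BT| = 31.1 and T on the −x side, so T = (-31.1, 0.00). Tangency of A1 to BT means the radius ZT is perpendicular to BT, so Z = T + (0, -7.6) = (-31.1, -7.60). On A1, T sits at bearing 90° from Z; a 95° counterclockwise sweep puts U at bearing 185°, so U = Z + 7.6·(cos 185°, sin 185°) = (-38.7, -8.26). The tangent condition forces ZU to be normal to UC, so UC runs along (−sin 185°, cos 185°); with |UC| = 20.3, C = (-36.9, -28.5). Then |BC| = |C − B| = 46.6.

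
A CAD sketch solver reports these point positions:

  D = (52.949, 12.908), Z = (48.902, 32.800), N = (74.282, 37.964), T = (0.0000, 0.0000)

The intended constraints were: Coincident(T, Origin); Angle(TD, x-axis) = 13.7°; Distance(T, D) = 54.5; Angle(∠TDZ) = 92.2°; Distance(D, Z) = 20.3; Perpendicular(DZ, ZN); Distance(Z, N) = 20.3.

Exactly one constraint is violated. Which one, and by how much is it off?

Distance(Z, N) = 20.3 — off by 5.60.

T = (0.00, 0.00) ✓; TD at 13.70° ✓; |TD| = 54.50 ✓; ∠TDZ = 92.20° ✓; |DZ| = 20.30 ✓; ∠(DZ, ZN) = 90.00° ✓; |ZN| = 25.90 ✗.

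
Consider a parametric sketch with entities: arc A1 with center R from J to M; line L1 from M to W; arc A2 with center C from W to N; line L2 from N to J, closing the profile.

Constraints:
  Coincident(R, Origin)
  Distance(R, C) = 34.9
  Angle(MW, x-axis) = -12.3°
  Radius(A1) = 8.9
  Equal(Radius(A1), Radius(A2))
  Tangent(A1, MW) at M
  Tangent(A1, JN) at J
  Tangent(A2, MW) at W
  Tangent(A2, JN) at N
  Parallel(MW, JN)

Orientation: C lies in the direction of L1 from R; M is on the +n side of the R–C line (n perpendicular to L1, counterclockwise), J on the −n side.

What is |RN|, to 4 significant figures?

36.02

The slot axis is L1's direction at -12.3°, so u = (cos -12.3°, sin -12.3°) = (0.9770, -0.2130) and n = (−sin -12.3°, cos -12.3°) = (0.2130, 0.9770). R is at the origin and C lies 34.9 along u from R, so C = 34.9·u = (34.10, -7.435). Tangency of A1 to both parallel lines with radius 8.9 puts M and J at R ± 8.9·n: M = (1.896, 8.696), J = (-1.896, -8.696). Equal radii place W and N the same way about C: W = C + 8.9·n = (35.99, 1.261), N = C − 8.9·n = (32.20, -16.13). Then |RN| = |N − R| = 36.02.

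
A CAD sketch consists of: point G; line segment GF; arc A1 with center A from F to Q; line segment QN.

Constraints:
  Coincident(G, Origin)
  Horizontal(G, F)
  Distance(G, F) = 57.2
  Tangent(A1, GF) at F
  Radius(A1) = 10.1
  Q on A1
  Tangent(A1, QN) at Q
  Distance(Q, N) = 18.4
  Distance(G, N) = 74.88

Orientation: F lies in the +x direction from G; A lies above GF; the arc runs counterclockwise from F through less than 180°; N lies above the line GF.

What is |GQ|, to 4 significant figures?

67.74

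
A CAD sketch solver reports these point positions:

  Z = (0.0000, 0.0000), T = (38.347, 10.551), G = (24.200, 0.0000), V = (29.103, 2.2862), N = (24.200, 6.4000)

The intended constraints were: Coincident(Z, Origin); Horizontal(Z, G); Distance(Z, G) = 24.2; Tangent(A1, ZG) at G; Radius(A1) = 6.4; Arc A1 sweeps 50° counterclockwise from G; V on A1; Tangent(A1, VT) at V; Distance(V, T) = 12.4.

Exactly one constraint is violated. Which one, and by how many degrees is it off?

Tangent(A1, VT) at V — off by 8.20°.

Z = (0.00, 0.00) ✓; Z.y = 0.00, G.y = 0.00 ✓; |ZG| = 24.20 ✓; ∠(NG, GZ) = 90.00° ✓; |NG| = 6.400 ✓; bearing(N→V) − bearing(N→G) = 50.00° ✓; |NV| = 6.400 ✓; ∠(NV, VT) = 98.20° ✗; |VT| = 12.40 ✓.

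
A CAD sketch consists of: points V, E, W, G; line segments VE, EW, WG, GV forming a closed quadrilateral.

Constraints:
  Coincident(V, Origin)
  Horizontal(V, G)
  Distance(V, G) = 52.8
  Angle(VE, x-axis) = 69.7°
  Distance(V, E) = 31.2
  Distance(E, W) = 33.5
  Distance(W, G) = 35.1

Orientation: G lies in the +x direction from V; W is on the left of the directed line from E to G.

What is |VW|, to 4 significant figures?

55.58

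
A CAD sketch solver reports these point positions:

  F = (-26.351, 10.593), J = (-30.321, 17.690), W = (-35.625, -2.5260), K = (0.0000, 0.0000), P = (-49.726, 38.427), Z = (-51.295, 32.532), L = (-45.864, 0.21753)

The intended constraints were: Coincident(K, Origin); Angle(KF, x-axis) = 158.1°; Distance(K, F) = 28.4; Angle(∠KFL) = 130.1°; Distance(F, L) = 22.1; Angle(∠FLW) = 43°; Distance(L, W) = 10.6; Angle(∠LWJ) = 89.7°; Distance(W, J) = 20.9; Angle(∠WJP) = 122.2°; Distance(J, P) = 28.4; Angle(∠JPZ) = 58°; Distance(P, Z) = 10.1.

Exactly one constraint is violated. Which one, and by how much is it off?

Distance(P, Z) = 10.1 — off by 4.00.

K = (0.00, 0.00) ✓; KF at 158.1° ✓; |KF| = 28.40 ✓; ∠KFL = 130.1° ✓; |FL| = 22.10 ✓; ∠FLW = 43.00° ✓; |LW| = 10.60 ✓; ∠LWJ = 89.70° ✓; |WJ| = 20.90 ✓; ∠WJP = 122.2° ✓; |JP| = 28.40 ✓; ∠JPZ = 58.00° ✓; |PZ| = 6.100 ✗.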